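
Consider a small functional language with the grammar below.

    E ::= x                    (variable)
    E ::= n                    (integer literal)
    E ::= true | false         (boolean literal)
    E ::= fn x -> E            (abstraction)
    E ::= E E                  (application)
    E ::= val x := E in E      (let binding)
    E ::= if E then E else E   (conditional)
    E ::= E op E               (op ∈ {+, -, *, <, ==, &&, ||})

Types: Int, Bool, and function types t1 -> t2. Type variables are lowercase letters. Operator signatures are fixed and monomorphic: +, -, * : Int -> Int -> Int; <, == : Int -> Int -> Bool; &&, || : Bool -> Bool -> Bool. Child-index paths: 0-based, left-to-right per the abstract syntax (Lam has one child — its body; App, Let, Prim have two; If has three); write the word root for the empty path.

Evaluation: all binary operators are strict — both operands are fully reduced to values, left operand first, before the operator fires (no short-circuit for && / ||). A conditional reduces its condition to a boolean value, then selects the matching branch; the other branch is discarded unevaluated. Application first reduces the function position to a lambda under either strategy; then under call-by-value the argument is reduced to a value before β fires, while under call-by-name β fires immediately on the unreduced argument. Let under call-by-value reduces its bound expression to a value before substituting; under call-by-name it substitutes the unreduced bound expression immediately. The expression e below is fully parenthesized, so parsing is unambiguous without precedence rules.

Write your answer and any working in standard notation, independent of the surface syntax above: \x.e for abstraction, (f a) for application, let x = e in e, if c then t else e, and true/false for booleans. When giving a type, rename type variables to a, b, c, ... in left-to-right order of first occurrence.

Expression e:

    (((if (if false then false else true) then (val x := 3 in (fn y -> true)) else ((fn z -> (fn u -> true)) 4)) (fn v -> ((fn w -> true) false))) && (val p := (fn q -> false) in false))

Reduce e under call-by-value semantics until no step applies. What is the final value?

Answer: false

Working:
step 0: (((if (if false then false else true) then (let x = 3 in (\y.true)) else ((\z.(\u.true)) 4)) (\v.((\w.true) false))) && (let p = (\q.false) in false))
step 1: [if@0.0.0] (((if true then (let x = 3 in (\y.true)) else ((\z.(\u.true)) 4)) (\v.((\w.true) false))) && (let p = (\q.false) in false))
step 2: [if@0.0] (((let x = 3 in (\y.true)) (\v.((\w.true) false))) && (let p = (\q.false) in false))
step 3: [let@0.0] (((\y.true) (\v.((\w.true) false))) && (let p = (\q.false) in false))
step 4: [beta@0] (true && (let p = (\q.false) in false))
step 5: [let@1] (true && false)
step 6: [delta@root] false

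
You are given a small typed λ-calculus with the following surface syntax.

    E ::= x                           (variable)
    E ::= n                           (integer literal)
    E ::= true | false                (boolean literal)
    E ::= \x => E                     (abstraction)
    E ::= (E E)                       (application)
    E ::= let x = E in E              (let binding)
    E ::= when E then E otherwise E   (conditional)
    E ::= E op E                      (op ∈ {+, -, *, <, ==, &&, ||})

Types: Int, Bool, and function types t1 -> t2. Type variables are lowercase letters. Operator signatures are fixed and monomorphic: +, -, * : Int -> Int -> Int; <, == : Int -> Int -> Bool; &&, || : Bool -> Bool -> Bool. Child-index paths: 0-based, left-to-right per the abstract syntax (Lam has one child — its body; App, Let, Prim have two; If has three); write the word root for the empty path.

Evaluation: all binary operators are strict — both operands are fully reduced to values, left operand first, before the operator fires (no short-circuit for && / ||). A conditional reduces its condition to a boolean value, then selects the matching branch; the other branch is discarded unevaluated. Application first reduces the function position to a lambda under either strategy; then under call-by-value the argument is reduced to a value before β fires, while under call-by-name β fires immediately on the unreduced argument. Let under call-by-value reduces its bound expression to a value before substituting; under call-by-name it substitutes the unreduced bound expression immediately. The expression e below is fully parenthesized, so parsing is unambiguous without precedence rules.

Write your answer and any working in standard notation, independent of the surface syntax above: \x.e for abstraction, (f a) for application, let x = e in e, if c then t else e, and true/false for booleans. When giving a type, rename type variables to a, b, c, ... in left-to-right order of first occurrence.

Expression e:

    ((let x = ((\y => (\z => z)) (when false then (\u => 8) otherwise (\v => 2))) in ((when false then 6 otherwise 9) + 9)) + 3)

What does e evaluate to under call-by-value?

Answer: 21

Working:
step 0: ((let x = ((\y.(\z.z)) (if false then (\u.8) else (\v.2))) in ((if false then 6 else 9) + 9)) + 3)
step 1: [if@0.0.1] ((let x = ((\y.(\z.z)) (\v.2)) in ((if false then 6 else 9) + 9)) + 3)
step 2: [beta@0.0] ((let x = (\z.z) in ((if false then 6 else 9) + 9)) + 3)
step 3: [let@0] (((if false then 6 else 9) + 9) + 3)
step 4: [if@0.0] ((9 + 9) + 3)
step 5: [delta@0] (18 + 3)
step 6: [delta@root] 21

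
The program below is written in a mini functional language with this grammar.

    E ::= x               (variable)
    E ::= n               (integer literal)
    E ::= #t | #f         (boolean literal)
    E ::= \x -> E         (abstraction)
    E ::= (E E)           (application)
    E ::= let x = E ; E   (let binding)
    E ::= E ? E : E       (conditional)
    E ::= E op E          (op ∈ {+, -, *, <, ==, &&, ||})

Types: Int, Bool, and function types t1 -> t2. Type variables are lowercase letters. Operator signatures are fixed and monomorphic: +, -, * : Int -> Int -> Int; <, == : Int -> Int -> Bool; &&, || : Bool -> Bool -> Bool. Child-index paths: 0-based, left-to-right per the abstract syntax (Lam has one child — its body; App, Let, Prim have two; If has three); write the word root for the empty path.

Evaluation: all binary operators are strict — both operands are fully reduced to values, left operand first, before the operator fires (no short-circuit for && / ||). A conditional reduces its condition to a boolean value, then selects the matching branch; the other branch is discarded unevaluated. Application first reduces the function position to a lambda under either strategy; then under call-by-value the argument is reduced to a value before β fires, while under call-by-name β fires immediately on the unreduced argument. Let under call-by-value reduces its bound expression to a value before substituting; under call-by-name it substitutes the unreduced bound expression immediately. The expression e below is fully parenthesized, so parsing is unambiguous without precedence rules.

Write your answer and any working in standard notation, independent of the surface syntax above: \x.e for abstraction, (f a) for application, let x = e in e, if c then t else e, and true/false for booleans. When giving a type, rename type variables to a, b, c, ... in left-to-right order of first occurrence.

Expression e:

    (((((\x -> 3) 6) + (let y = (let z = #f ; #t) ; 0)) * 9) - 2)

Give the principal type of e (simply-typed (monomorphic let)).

Derivation:
\x._ : a -> Int
  unify a -> Int ~ Int -> b
  unify a ~ Int
  unify Int ~ b
_ _ : Int
  unify Int ~ Int
let z : Bool
let y : Bool
  unify Int ~ Int
  unify Int ~ Int
  unify Int ~ Int
  unify Int ~ Int
  unify Int ~ Int

Answer: Int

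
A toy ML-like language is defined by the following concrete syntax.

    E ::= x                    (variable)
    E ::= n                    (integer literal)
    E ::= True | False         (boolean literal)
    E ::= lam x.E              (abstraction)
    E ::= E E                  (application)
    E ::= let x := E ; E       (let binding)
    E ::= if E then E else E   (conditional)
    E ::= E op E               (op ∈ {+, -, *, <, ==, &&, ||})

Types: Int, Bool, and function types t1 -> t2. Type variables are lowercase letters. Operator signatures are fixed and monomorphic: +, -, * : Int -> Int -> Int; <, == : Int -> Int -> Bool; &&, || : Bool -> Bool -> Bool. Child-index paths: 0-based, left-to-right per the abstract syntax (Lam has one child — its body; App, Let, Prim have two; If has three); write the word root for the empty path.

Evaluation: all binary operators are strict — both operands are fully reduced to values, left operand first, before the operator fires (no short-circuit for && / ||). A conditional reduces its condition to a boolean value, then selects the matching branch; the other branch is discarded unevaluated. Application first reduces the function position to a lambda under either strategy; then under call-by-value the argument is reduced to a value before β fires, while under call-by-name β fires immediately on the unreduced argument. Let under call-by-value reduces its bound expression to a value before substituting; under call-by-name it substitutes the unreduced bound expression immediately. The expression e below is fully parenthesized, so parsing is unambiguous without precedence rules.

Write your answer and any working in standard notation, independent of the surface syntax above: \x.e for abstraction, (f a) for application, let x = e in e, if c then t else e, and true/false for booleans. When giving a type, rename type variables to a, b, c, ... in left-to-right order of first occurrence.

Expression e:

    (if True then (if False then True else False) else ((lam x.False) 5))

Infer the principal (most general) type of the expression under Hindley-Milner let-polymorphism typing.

Answer: Bool

Working:
  unify Bool ~ Bool
  unify Bool ~ Bool
  unify Bool ~ Bool
\x._ : a -> Bool
  unify a -> Bool ~ Int -> b
  unify a ~ Int
  unify Bool ~ b
_ _ : Bool
  unify Bool ~ Bool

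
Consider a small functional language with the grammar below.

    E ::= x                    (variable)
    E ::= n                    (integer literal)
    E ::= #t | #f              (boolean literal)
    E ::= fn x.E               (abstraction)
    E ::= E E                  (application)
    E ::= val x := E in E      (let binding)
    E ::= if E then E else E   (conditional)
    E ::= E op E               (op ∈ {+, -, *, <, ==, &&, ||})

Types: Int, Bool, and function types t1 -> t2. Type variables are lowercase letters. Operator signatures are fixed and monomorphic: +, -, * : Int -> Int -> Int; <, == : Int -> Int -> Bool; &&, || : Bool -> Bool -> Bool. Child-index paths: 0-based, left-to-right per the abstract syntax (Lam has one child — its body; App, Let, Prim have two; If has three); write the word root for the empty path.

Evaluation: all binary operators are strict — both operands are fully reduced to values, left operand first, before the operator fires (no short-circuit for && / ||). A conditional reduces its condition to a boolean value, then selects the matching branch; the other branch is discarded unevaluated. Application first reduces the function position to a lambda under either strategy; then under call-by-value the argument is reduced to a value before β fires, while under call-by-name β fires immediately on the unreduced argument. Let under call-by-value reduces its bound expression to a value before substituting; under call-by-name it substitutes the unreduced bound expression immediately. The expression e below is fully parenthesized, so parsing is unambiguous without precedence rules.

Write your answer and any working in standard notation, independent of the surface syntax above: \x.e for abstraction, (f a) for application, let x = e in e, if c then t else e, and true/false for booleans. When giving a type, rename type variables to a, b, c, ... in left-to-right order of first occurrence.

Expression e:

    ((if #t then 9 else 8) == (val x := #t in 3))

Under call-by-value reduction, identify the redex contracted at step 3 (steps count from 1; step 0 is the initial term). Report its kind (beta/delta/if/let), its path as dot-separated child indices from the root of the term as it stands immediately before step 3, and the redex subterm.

Working:
step 0: ((if true then 9 else 8) == (let x = true in 3))
step 1: [if@0] (9 == (let x = true in 3))
step 2: [let@1] (9 == 3)
step 3: [delta@root] false

Answer: delta at root : (9 == 3)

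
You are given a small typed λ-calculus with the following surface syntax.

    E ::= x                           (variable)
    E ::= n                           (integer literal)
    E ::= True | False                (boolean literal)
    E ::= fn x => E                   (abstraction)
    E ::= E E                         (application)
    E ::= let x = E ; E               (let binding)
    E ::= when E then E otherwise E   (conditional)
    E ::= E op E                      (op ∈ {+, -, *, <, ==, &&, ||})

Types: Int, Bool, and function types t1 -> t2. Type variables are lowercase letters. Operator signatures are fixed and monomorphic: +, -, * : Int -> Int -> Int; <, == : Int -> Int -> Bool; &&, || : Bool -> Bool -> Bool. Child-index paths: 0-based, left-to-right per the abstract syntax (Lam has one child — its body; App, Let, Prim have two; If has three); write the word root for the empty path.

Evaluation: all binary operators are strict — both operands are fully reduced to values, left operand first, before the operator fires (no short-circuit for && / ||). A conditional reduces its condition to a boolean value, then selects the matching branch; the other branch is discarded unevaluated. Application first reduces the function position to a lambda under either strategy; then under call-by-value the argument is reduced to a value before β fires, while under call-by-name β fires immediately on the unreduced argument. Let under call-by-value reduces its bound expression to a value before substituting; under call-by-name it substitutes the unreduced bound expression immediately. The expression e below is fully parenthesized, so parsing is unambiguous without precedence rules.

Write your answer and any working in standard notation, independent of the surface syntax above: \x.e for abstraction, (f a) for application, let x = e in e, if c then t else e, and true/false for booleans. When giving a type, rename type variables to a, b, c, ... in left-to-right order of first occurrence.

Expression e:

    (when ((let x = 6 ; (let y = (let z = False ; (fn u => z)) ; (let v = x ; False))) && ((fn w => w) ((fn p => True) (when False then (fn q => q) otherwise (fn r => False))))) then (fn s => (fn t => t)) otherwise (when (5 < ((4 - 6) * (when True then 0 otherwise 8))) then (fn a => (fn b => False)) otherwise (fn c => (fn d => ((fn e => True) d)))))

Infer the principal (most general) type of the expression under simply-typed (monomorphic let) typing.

Answer: a -> Bool -> Bool

Trace:
let x : Int
let z : Bool
z : Bool
\u._ : a -> Bool
let y : a -> Bool
x : Int
let v : Int
  unify Bool ~ Bool
w : b
\w._ : b -> b
\p._ : c -> Bool
  unify Bool ~ Bool
q : d
\q._ : d -> d
\r._ : e -> Bool
  unify d -> d ~ e -> Bool
  unify d ~ e
  unify e ~ Bool
  unify c -> Bool ~ (Bool -> Bool) -> f
  unify c ~ Bool -> Bool
  unify Bool ~ f
_ _ : Bool
  unify b -> b ~ Bool -> g
  unify b ~ Bool
  unify Bool ~ g
_ _ : Bool
  unify Bool ~ Bool
  unify Bool ~ Bool
t : i
\t._ : i -> i
\s._ : h -> i -> i
  unify Int ~ Int
  unify Int ~ Int
  unify Int ~ Int
  unify Int ~ Int
  unify Bool ~ Bool
  unify Int ~ Int
  unify Int ~ Int
  unify Int ~ Int
  unify Bool ~ Bool
\b._ : k -> Bool
\a._ : j -> k -> Bool
\e._ : n -> Bool
d : m
  unify n -> Bool ~ m -> o
  unify n ~ m
  unify Bool ~ o
_ _ : Bool
\d._ : m -> Bool
\c._ : l -> m -> Bool
  unify j -> k -> Bool ~ l -> m -> Bool
  unify j ~ l
  unify k -> Bool ~ m -> Bool
  unify k ~ m
  unify Bool ~ Bool
  unify h -> i -> i ~ l -> m -> Bool
  unify h ~ l
  unify i -> i ~ m -> Bool
  unify i ~ m
  unify m ~ Bool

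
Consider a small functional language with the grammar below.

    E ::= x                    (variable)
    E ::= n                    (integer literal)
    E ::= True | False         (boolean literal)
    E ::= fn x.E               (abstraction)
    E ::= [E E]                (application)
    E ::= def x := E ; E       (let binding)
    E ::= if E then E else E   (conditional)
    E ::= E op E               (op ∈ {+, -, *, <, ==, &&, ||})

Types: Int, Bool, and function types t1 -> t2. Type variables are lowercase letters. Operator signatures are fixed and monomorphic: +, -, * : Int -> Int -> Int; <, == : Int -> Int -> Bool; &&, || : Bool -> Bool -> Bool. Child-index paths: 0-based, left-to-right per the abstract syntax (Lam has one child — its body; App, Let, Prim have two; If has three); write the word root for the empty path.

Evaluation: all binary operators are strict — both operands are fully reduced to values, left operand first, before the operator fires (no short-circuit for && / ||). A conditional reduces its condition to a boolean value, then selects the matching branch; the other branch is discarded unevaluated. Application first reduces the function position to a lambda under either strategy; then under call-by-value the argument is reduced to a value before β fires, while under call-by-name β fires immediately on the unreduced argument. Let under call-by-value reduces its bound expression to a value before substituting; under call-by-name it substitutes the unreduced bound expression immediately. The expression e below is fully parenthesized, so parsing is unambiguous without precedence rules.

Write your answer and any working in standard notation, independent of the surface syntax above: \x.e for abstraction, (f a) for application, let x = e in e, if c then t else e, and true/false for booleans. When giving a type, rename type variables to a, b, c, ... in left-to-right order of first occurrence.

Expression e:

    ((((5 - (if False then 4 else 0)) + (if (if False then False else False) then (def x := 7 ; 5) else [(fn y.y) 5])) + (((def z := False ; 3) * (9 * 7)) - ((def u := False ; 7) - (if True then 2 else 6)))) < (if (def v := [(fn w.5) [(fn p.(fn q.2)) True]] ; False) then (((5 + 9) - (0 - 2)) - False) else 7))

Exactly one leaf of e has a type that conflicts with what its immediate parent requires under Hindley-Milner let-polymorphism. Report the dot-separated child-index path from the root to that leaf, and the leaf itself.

Working:
  unify Int ~ Int
  unify Bool ~ Bool
  unify Int ~ Int
  unify Int ~ Int
  unify Int ~ Int
  unify Bool ~ Bool
  unify Bool ~ Bool
  unify Bool ~ Bool
let x : Int
y : a
\y._ : a -> a
  unify a -> a ~ Int -> b
  unify a ~ Int
  unify Int ~ b
_ _ : Int
  unify Int ~ Int
  unify Int ~ Int
  unify Int ~ Int
let z : Bool
  unify Int ~ Int
  unify Int ~ Int
  unify Int ~ Int
  unify Int ~ Int
  unify Int ~ Int
let u : Bool
  unify Int ~ Int
  unify Bool ~ Bool
  unify Int ~ Int
  unify Int ~ Int
  unify Int ~ Int
  unify Int ~ Int
  unify Int ~ Int
\w._ : c -> Int
\q._ : e -> Int
\p._ : d -> e -> Int
  unify d -> e -> Int ~ Bool -> f
  unify d ~ Bool
  unify e -> Int ~ f
_ _ : e -> Int
  unify c -> Int ~ (e -> Int) -> g
  unify c ~ e -> Int
  unify Int ~ g
_ _ : Int
let v : Int
  unify Bool ~ Bool
  unify Int ~ Int
  unify Int ~ Int
  unify Int ~ Int
  unify Int ~ Int
  unify Int ~ Int
  unify Int ~ Int
  unify Int ~ Int
  unify Bool ~ Int
  FAIL: mismatch Bool ~ Int

Answer: 1.1.1 : false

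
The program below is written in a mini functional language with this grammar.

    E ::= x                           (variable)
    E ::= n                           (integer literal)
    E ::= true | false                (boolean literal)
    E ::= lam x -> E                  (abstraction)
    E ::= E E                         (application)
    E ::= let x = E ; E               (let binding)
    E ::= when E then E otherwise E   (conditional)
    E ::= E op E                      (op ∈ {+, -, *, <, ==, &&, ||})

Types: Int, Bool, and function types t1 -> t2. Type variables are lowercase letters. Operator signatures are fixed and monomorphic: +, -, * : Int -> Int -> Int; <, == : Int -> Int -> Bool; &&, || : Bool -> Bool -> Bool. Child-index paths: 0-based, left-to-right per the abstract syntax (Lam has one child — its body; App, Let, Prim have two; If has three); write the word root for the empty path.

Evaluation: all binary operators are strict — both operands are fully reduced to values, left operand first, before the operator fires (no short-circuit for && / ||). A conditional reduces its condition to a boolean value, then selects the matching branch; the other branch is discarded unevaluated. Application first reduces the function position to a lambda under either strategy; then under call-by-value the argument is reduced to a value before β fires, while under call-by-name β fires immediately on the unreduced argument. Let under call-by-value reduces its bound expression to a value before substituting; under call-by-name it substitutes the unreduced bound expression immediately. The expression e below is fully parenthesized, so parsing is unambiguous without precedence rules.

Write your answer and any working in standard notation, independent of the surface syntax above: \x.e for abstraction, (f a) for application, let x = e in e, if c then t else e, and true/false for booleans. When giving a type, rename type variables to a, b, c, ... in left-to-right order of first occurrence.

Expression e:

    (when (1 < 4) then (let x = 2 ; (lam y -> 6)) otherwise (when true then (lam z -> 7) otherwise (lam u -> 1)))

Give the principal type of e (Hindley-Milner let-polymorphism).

Answer: a -> Int

Derivation:
  unify Int ~ Int
  unify Int ~ Int
  unify Bool ~ Bool
let x : Int
\y._ : a -> Int
  unify Bool ~ Bool
\z._ : b -> Int
\u._ : c -> Int
  unify b -> Int ~ c -> Int
  unify b ~ c
  unify Int ~ Int
  unify a -> Int ~ c -> Int
  unify a ~ c
  unify Int ~ Int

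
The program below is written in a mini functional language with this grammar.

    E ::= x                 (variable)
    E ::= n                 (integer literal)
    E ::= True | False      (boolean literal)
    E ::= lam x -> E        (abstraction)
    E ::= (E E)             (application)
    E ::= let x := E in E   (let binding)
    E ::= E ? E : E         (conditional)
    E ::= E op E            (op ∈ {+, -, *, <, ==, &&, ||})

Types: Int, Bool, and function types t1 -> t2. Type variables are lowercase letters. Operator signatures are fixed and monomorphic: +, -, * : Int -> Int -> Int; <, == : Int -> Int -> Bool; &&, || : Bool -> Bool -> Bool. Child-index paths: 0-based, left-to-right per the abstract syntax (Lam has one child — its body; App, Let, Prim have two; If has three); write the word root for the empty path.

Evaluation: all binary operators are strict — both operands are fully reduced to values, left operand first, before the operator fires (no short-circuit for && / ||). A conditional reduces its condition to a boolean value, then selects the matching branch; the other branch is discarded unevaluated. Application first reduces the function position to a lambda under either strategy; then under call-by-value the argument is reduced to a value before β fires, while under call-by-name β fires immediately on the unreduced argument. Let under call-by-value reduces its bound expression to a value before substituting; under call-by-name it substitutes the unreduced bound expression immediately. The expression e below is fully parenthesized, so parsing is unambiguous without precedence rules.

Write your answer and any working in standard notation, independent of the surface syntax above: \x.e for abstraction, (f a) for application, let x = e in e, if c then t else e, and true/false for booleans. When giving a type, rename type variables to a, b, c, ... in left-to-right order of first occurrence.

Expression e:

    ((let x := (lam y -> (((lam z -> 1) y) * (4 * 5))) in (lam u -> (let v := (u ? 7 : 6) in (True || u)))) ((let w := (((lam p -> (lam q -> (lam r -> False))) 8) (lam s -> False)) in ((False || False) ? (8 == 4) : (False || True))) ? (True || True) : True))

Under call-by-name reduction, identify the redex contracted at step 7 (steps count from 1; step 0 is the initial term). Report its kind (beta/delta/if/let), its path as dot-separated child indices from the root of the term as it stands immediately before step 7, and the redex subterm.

Answer: delta at 1.0 : (false || true)

Trace:
step 0: ((let x = (\y.(((\z.1) y) * (4 * 5))) in (\u.(let v = (if u then 7 else 6) in (true || u)))) (if (let w = (((\p.(\q.(\r.false))) 8) (\s.false)) in (if (false || false) then (8 == 4) else (false || true))) then (true || true) else true))
step 1: [let@0] ((\u.(let v = (if u then 7 else 6) in (true || u))) (if (let w = (((\p.(\q.(\r.false))) 8) (\s.false)) in (if (false || false) then (8 == 4) else (false || true))) then (true || true) else true))
step 2: [beta@root] (let v = (if (if (let w = (((\p.(\q.(\r.false))) 8) (\s.false)) in (if (false || false) then (8 == 4) else (false || true))) then (true || true) else true) then 7 else 6) in (true || (if (let w = (((\p.(\q.(\r.false))) 8) (\s.false)) in (if (false || false) then (8 == 4) else (false || true))) then (true || true) else true)))
step 3: [let@root] (true || (if (let w = (((\p.(\q.(\r.false))) 8) (\s.false)) in (if (false || false) then (8 == 4) else (false || true))) then (true || true) else true))
step 4: [let@1.0] (true || (if (if (false || false) then (8 == 4) else (false || true)) then (true || true) else true))
step 5: [delta@1.0.0] (true || (if (if false then (8 == 4) else (false || true)) then (true || true) else true))
step 6: [if@1.0] (true || (if (false || true) then (true || true) else true))
step 7: [delta@1.0] (true || (if true then (true || true) else true))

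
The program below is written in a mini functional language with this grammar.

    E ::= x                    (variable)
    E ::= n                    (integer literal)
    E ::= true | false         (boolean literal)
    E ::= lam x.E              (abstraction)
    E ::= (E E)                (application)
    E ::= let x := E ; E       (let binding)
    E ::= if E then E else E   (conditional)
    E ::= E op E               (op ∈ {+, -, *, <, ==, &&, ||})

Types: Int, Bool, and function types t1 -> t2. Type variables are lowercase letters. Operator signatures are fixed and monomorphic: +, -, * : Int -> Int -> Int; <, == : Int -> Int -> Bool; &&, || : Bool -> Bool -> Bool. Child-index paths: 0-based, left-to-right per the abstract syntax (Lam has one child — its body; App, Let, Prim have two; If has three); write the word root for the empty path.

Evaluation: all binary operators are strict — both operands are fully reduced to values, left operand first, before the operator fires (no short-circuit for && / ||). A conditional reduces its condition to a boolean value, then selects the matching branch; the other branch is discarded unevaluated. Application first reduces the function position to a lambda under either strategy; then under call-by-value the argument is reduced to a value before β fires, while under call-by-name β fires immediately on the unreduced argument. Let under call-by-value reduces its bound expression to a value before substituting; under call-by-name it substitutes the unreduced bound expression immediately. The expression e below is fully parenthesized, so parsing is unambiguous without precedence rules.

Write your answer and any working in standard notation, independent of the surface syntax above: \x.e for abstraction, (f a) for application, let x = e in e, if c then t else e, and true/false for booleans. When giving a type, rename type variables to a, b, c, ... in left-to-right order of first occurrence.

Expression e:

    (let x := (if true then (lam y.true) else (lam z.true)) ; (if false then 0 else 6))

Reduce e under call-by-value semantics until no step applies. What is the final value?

Answer: 6

Working:
step 0: (let x = (if true then (\y.true) else (\z.true)) in (if false then 0 else 6))
step 1: [if@0] (let x = (\y.true) in (if false then 0 else 6))
step 2: [let@root] (if false then 0 else 6)
step 3: [if@root] 6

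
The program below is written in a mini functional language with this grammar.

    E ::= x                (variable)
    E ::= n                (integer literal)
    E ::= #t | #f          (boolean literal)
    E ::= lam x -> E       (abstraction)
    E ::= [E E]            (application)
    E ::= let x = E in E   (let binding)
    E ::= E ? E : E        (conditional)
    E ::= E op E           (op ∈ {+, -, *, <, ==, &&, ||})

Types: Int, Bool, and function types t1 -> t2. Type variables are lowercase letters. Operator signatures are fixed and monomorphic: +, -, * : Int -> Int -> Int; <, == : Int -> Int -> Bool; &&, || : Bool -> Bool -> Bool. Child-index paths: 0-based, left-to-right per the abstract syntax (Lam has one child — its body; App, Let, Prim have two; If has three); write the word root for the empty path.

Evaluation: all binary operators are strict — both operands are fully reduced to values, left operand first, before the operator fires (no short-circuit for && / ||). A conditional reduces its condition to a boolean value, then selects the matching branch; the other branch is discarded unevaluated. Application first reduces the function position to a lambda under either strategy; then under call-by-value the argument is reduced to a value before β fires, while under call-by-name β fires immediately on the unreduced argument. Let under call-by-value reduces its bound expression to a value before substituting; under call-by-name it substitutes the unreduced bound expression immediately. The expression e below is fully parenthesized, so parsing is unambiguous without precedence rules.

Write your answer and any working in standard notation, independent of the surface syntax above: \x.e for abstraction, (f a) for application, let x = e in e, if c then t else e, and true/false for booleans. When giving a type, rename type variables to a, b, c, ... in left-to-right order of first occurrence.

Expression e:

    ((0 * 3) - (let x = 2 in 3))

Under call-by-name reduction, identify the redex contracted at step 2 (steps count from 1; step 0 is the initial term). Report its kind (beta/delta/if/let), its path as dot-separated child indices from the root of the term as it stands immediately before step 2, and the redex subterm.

Trace:
step 0: ((0 * 3) - (let x = 2 in 3))
step 1: [delta@0] (0 - (let x = 2 in 3))
step 2: [let@1] (0 - 3)

Answer: let at 1 : (let x = 2 in 3)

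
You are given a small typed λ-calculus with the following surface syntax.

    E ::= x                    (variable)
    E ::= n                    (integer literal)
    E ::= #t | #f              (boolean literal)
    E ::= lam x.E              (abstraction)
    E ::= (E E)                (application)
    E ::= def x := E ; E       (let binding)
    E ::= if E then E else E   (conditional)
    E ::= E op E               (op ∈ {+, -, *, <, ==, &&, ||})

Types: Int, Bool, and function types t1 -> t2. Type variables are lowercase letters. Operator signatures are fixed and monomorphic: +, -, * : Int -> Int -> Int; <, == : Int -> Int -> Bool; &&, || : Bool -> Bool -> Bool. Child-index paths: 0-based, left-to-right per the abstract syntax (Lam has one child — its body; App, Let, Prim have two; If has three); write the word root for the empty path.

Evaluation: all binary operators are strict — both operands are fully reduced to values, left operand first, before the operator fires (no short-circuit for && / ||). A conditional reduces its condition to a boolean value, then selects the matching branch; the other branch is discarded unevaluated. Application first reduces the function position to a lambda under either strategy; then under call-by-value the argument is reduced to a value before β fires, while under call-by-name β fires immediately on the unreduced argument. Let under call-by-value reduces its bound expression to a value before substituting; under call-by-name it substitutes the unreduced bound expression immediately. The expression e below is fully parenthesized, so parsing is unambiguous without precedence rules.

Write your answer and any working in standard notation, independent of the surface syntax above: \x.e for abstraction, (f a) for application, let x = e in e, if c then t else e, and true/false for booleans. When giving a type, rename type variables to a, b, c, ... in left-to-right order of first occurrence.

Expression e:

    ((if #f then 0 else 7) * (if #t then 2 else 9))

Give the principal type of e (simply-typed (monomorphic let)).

Working:
  unify Bool ~ Bool
  unify Int ~ Int
  unify Int ~ Int
  unify Bool ~ Bool
  unify Int ~ Int
  unify Int ~ Int

Answer: Int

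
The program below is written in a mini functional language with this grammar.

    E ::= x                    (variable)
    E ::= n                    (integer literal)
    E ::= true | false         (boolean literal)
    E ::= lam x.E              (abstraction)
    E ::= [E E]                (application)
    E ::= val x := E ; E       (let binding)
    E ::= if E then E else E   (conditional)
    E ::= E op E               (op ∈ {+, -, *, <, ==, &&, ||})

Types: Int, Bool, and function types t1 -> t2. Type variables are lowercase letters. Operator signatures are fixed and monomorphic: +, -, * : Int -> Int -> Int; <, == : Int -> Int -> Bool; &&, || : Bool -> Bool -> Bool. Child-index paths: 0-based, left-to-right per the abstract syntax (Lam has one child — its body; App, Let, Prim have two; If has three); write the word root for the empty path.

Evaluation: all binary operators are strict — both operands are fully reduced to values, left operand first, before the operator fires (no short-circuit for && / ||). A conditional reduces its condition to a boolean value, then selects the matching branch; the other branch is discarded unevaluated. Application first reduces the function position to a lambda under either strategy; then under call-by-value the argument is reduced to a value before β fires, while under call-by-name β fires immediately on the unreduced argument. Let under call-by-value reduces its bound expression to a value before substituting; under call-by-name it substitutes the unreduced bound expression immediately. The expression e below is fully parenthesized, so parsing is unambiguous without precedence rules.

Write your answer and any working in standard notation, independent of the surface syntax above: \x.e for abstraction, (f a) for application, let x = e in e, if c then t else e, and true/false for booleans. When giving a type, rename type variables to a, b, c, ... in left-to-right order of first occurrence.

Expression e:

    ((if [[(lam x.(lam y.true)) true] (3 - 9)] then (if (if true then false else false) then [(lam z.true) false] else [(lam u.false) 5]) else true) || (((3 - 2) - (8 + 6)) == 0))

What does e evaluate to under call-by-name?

Answer: false

Working:
step 0: ((if (((\x.(\y.true)) true) (3 - 9)) then (if (if true then false else false) then ((\z.true) false) else ((\u.false) 5)) else true) || (((3 - 2) - (8 + 6)) == 0))
step 1: [beta@0.0.0] ((if ((\y.true) (3 - 9)) then (if (if true then false else false) then ((\z.true) false) else ((\u.false) 5)) else true) || (((3 - 2) - (8 + 6)) == 0))
step 2: [beta@0.0] ((if true then (if (if true then false else false) then ((\z.true) false) else ((\u.false) 5)) else true) || (((3 - 2) - (8 + 6)) == 0))
step 3: [if@0] ((if (if true then false else false) then ((\z.true) false) else ((\u.false) 5)) || (((3 - 2) - (8 + 6)) == 0))
step 4: [if@0.0] ((if false then ((\z.true) false) else ((\u.false) 5)) || (((3 - 2) - (8 + 6)) == 0))
step 5: [if@0] (((\u.false) 5) || (((3 - 2) - (8 + 6)) == 0))
step 6: [beta@0] (false || (((3 - 2) - (8 + 6)) == 0))
step 7: [delta@1.0.0] (false || ((1 - (8 + 6)) == 0))
step 8: [delta@1.0.1] (false || ((1 - 14) == 0))
step 9: [delta@1.0] (false || (-13 == 0))
step 10: [delta@1] (false || false)
step 11: [delta@root] false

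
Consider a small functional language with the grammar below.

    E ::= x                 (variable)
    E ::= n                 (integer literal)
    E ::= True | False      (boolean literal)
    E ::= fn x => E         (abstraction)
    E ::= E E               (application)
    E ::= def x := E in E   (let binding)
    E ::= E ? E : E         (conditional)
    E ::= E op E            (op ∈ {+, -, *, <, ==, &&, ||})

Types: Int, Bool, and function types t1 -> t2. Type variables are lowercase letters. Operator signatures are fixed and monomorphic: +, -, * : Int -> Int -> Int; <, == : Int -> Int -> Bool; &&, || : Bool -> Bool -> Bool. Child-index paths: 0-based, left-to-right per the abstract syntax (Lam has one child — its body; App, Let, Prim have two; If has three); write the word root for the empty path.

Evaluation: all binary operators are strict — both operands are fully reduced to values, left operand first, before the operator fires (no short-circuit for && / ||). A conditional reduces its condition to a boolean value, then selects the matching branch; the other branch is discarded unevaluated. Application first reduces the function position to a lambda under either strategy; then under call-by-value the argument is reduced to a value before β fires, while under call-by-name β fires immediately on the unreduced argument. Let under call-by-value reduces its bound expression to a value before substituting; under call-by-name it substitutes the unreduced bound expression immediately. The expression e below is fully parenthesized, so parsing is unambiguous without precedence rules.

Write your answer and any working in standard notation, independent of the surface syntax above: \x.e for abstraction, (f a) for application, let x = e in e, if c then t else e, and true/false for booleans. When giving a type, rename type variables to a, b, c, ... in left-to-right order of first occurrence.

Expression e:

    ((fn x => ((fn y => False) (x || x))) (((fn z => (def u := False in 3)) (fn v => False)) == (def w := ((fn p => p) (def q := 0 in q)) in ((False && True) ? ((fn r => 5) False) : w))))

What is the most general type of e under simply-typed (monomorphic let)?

Answer: Bool

Working:
\y._ : b -> Bool
x : a
  unify a ~ Bool
x : Bool
  unify Bool ~ Bool
  unify b -> Bool ~ Bool -> c
  unify b ~ Bool
  unify Bool ~ c
_ _ : Bool
\x._ : Bool -> Bool
let u : Bool
\z._ : d -> Int
\v._ : e -> Bool
  unify d -> Int ~ (e -> Bool) -> f
  unify d ~ e -> Bool
  unify Int ~ f
_ _ : Int
  unify Int ~ Int
p : g
\p._ : g -> g
let q : Int
q : Int
  unify g -> g ~ Int -> h
  unify g ~ Int
  unify Int ~ h
_ _ : Int
let w : Int
  unify Bool ~ Bool
  unify Bool ~ Bool
  unify Bool ~ Bool
\r._ : i -> Int
  unify i -> Int ~ Bool -> j
  unify i ~ Bool
  unify Int ~ j
_ _ : Int
w : Int
  unify Int ~ Int
  unify Int ~ Int
  unify Bool -> Bool ~ Bool -> k
  unify Bool ~ Bool
  unify Bool ~ k
_ _ : Bool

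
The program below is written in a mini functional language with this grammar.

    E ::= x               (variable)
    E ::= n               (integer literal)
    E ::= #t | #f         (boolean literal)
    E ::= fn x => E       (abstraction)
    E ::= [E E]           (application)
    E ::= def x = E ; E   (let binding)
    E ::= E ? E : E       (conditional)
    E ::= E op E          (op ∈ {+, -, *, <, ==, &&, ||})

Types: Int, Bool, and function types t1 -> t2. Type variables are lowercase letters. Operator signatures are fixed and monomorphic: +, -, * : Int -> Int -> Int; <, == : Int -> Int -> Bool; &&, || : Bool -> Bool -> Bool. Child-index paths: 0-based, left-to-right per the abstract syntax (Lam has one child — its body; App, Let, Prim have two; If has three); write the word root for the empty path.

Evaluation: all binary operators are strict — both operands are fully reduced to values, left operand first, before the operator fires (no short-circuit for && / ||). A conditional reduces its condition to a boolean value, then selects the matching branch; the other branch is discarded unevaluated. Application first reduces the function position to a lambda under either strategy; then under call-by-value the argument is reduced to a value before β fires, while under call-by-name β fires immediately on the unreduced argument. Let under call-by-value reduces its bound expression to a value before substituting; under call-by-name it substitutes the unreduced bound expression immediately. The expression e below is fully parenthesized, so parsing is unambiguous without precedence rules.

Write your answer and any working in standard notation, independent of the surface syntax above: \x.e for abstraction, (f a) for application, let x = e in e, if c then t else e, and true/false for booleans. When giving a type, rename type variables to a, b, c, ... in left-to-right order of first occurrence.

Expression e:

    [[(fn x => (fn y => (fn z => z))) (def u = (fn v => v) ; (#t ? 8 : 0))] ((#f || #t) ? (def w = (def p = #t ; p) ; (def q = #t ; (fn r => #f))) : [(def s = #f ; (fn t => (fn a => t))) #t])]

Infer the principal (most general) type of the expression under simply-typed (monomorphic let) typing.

Derivation:
z : c
\z._ : c -> c
\y._ : b -> c -> c
\x._ : a -> b -> c -> c
v : d
\v._ : d -> d
let u : d -> d
  unify Bool ~ Bool
  unify Int ~ Int
  unify a -> b -> c -> c ~ Int -> e
  unify a ~ Int
  unify b -> c -> c ~ e
_ _ : b -> c -> c
  unify Bool ~ Bool
  unify Bool ~ Bool
  unify Bool ~ Bool
let p : Bool
p : Bool
let w : Bool
let q : Bool
\r._ : f -> Bool
let s : Bool
t : g
\a._ : h -> g
\t._ : g -> h -> g
  unify g -> h -> g ~ Bool -> i
  unify g ~ Bool
  unify h -> Bool ~ i
_ _ : h -> Bool
  unify f -> Bool ~ h -> Bool
  unify f ~ h
  unify Bool ~ Bool
  unify b -> c -> c ~ (h -> Bool) -> j
  unify b ~ h -> Bool
  unify c -> c ~ j
_ _ : c -> c

Answer: a -> a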